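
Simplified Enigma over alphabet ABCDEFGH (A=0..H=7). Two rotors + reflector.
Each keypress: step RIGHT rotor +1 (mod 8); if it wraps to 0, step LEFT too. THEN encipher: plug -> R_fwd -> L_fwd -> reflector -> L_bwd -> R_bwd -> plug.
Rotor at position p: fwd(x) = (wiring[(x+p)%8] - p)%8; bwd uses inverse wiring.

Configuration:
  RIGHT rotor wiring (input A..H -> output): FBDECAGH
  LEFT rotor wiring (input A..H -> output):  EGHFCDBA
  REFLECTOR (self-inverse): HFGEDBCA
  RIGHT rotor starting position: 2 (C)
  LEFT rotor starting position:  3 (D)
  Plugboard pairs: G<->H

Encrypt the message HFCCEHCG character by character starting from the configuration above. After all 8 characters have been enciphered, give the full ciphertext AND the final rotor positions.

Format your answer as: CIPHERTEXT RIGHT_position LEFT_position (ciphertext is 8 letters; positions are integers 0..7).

Char 1 ('H'): step: R->3, L=3; H->plug->G->R->G->L->D->refl->E->L'->H->R'->B->plug->B
Char 2 ('F'): step: R->4, L=3; F->plug->F->R->F->L->B->refl->F->L'->E->R'->B->plug->B
Char 3 ('C'): step: R->5, L=3; C->plug->C->R->C->L->A->refl->H->L'->B->R'->B->plug->B
Char 4 ('C'): step: R->6, L=3; C->plug->C->R->H->L->E->refl->D->L'->G->R'->F->plug->F
Char 5 ('E'): step: R->7, L=3; E->plug->E->R->F->L->B->refl->F->L'->E->R'->D->plug->D
Char 6 ('H'): step: R->0, L->4 (L advanced); H->plug->G->R->G->L->D->refl->E->L'->D->R'->C->plug->C
Char 7 ('C'): step: R->1, L=4; C->plug->C->R->D->L->E->refl->D->L'->G->R'->G->plug->H
Char 8 ('G'): step: R->2, L=4; G->plug->H->R->H->L->B->refl->F->L'->C->R'->B->plug->B
Final: ciphertext=BBBFDCHB, RIGHT=2, LEFT=4

Answer: BBBFDCHB 2 4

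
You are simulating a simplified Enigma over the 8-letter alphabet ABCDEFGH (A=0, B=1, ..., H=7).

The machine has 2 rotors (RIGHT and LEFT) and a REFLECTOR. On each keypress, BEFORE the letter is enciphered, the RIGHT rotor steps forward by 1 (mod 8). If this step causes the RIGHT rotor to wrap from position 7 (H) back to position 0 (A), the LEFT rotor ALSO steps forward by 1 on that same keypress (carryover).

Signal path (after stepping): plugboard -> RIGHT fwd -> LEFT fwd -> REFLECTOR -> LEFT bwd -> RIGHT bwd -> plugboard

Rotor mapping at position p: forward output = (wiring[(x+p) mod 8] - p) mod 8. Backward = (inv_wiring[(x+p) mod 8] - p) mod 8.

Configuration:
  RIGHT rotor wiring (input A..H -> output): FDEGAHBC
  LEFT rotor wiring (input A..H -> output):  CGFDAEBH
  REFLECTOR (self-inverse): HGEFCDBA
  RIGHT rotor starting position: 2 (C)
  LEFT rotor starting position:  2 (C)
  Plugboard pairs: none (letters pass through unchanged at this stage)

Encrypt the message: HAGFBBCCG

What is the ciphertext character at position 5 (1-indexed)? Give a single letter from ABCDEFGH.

Char 1 ('H'): step: R->3, L=2; H->plug->H->R->B->L->B->refl->G->L'->C->R'->F->plug->F
Char 2 ('A'): step: R->4, L=2; A->plug->A->R->E->L->H->refl->A->L'->G->R'->D->plug->D
Char 3 ('G'): step: R->5, L=2; G->plug->G->R->B->L->B->refl->G->L'->C->R'->A->plug->A
Char 4 ('F'): step: R->6, L=2; F->plug->F->R->A->L->D->refl->F->L'->F->R'->D->plug->D
Char 5 ('B'): step: R->7, L=2; B->plug->B->R->G->L->A->refl->H->L'->E->R'->C->plug->C

C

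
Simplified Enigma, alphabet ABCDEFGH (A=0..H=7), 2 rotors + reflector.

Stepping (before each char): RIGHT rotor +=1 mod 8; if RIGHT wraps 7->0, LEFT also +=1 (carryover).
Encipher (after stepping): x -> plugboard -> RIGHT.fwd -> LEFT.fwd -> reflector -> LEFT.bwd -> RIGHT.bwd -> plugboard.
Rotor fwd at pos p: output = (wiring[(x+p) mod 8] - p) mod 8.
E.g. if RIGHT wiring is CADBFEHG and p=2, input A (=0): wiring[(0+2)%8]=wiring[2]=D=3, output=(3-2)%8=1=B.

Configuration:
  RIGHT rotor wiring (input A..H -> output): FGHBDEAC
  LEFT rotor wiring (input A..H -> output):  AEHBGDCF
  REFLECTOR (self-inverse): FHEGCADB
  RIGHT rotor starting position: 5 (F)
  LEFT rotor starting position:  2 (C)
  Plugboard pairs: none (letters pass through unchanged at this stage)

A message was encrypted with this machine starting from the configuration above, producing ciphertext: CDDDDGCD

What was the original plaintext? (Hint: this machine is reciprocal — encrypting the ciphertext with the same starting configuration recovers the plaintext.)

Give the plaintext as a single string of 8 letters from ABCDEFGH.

Char 1 ('C'): step: R->6, L=2; C->plug->C->R->H->L->C->refl->E->L'->C->R'->A->plug->A
Char 2 ('D'): step: R->7, L=2; D->plug->D->R->A->L->F->refl->A->L'->E->R'->F->plug->F
Char 3 ('D'): step: R->0, L->3 (L advanced); D->plug->D->R->B->L->D->refl->G->L'->A->R'->G->plug->G
Char 4 ('D'): step: R->1, L=3; D->plug->D->R->C->L->A->refl->F->L'->F->R'->A->plug->A
Char 5 ('D'): step: R->2, L=3; D->plug->D->R->C->L->A->refl->F->L'->F->R'->A->plug->A
Char 6 ('G'): step: R->3, L=3; G->plug->G->R->D->L->H->refl->B->L'->G->R'->A->plug->A
Char 7 ('C'): step: R->4, L=3; C->plug->C->R->E->L->C->refl->E->L'->H->R'->A->plug->A
Char 8 ('D'): step: R->5, L=3; D->plug->D->R->A->L->G->refl->D->L'->B->R'->E->plug->E

Answer: AFGAAAAE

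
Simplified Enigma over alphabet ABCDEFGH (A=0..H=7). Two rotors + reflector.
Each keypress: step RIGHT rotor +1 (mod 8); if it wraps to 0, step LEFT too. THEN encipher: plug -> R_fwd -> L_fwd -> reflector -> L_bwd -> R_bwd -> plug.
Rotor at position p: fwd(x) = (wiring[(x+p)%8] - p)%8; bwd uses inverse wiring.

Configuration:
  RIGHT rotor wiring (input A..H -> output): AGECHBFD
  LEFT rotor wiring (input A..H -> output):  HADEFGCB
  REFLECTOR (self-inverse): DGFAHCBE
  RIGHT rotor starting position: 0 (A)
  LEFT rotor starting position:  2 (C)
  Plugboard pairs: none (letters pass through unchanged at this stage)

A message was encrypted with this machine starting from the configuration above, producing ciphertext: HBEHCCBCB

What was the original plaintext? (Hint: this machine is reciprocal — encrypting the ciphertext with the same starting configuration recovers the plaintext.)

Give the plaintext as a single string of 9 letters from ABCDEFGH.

Answer: EDACEFHAA

Derivation:
Char 1 ('H'): step: R->1, L=2; H->plug->H->R->H->L->G->refl->B->L'->A->R'->E->plug->E
Char 2 ('B'): step: R->2, L=2; B->plug->B->R->A->L->B->refl->G->L'->H->R'->D->plug->D
Char 3 ('E'): step: R->3, L=2; E->plug->E->R->A->L->B->refl->G->L'->H->R'->A->plug->A
Char 4 ('H'): step: R->4, L=2; H->plug->H->R->G->L->F->refl->C->L'->B->R'->C->plug->C
Char 5 ('C'): step: R->5, L=2; C->plug->C->R->G->L->F->refl->C->L'->B->R'->E->plug->E
Char 6 ('C'): step: R->6, L=2; C->plug->C->R->C->L->D->refl->A->L'->E->R'->F->plug->F
Char 7 ('B'): step: R->7, L=2; B->plug->B->R->B->L->C->refl->F->L'->G->R'->H->plug->H
Char 8 ('C'): step: R->0, L->3 (L advanced); C->plug->C->R->E->L->G->refl->B->L'->A->R'->A->plug->A
Char 9 ('B'): step: R->1, L=3; B->plug->B->R->D->L->H->refl->E->L'->F->R'->A->plug->A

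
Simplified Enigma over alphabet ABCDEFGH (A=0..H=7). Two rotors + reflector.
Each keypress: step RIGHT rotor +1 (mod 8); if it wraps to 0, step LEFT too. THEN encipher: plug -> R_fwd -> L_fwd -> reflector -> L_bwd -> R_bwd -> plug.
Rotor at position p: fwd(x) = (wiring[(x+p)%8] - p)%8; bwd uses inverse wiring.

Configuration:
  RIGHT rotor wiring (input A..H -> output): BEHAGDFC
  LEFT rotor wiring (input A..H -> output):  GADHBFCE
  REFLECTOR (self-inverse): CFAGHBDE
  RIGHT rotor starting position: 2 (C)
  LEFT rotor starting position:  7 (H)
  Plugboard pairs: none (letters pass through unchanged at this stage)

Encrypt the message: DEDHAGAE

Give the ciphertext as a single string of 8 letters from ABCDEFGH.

Char 1 ('D'): step: R->3, L=7; D->plug->D->R->C->L->B->refl->F->L'->A->R'->C->plug->C
Char 2 ('E'): step: R->4, L=7; E->plug->E->R->F->L->C->refl->A->L'->E->R'->H->plug->H
Char 3 ('D'): step: R->5, L=7; D->plug->D->R->E->L->A->refl->C->L'->F->R'->C->plug->C
Char 4 ('H'): step: R->6, L=7; H->plug->H->R->F->L->C->refl->A->L'->E->R'->B->plug->B
Char 5 ('A'): step: R->7, L=7; A->plug->A->R->D->L->E->refl->H->L'->B->R'->E->plug->E
Char 6 ('G'): step: R->0, L->0 (L advanced); G->plug->G->R->F->L->F->refl->B->L'->E->R'->B->plug->B
Char 7 ('A'): step: R->1, L=0; A->plug->A->R->D->L->H->refl->E->L'->H->R'->C->plug->C
Char 8 ('E'): step: R->2, L=0; E->plug->E->R->D->L->H->refl->E->L'->H->R'->G->plug->G

Answer: CHCBEBCG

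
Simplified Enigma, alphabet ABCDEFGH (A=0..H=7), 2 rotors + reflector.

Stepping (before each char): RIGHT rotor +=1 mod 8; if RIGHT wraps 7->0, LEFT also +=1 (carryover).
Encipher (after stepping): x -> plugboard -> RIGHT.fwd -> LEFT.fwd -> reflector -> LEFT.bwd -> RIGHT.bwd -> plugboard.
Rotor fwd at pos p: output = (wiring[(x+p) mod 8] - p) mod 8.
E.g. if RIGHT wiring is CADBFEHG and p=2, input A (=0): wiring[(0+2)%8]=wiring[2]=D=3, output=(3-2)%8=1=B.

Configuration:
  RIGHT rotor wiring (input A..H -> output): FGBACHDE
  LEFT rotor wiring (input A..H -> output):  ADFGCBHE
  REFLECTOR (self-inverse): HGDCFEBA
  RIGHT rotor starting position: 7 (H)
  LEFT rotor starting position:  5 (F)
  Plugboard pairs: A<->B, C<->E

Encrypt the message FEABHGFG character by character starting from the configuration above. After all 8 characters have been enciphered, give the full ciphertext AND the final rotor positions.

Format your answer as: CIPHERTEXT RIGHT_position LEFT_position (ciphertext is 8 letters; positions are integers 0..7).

Answer: CFGEGAEC 7 6

Derivation:
Char 1 ('F'): step: R->0, L->6 (L advanced); F->plug->F->R->H->L->D->refl->C->L'->C->R'->E->plug->C
Char 2 ('E'): step: R->1, L=6; E->plug->C->R->H->L->D->refl->C->L'->C->R'->F->plug->F
Char 3 ('A'): step: R->2, L=6; A->plug->B->R->G->L->E->refl->F->L'->D->R'->G->plug->G
Char 4 ('B'): step: R->3, L=6; B->plug->A->R->F->L->A->refl->H->L'->E->R'->C->plug->E
Char 5 ('H'): step: R->4, L=6; H->plug->H->R->E->L->H->refl->A->L'->F->R'->G->plug->G
Char 6 ('G'): step: R->5, L=6; G->plug->G->R->D->L->F->refl->E->L'->G->R'->B->plug->A
Char 7 ('F'): step: R->6, L=6; F->plug->F->R->C->L->C->refl->D->L'->H->R'->C->plug->E
Char 8 ('G'): step: R->7, L=6; G->plug->G->R->A->L->B->refl->G->L'->B->R'->E->plug->C
Final: ciphertext=CFGEGAEC, RIGHT=7, LEFT=6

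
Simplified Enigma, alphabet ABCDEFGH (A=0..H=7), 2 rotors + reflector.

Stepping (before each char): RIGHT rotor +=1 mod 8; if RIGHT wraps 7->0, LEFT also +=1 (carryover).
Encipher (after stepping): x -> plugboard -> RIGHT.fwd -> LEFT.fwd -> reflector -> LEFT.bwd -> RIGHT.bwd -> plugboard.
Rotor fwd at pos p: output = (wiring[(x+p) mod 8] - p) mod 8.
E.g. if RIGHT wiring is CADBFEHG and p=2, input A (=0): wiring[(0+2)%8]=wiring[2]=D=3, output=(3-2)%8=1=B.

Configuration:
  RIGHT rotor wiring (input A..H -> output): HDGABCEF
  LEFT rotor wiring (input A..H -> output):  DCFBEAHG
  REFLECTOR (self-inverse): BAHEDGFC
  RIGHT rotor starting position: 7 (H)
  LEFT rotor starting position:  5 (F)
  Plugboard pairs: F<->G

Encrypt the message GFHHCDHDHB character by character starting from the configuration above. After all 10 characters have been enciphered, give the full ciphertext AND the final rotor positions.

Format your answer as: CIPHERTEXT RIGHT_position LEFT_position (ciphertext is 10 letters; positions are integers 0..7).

Answer: CCDADEBCBG 1 7

Derivation:
Char 1 ('G'): step: R->0, L->6 (L advanced); G->plug->F->R->C->L->F->refl->G->L'->G->R'->C->plug->C
Char 2 ('F'): step: R->1, L=6; F->plug->G->R->E->L->H->refl->C->L'->H->R'->C->plug->C
Char 3 ('H'): step: R->2, L=6; H->plug->H->R->B->L->A->refl->B->L'->A->R'->D->plug->D
Char 4 ('H'): step: R->3, L=6; H->plug->H->R->D->L->E->refl->D->L'->F->R'->A->plug->A
Char 5 ('C'): step: R->4, L=6; C->plug->C->R->A->L->B->refl->A->L'->B->R'->D->plug->D
Char 6 ('D'): step: R->5, L=6; D->plug->D->R->C->L->F->refl->G->L'->G->R'->E->plug->E
Char 7 ('H'): step: R->6, L=6; H->plug->H->R->E->L->H->refl->C->L'->H->R'->B->plug->B
Char 8 ('D'): step: R->7, L=6; D->plug->D->R->H->L->C->refl->H->L'->E->R'->C->plug->C
Char 9 ('H'): step: R->0, L->7 (L advanced); H->plug->H->R->F->L->F->refl->G->L'->D->R'->B->plug->B
Char 10 ('B'): step: R->1, L=7; B->plug->B->R->F->L->F->refl->G->L'->D->R'->F->plug->G
Final: ciphertext=CCDADEBCBG, RIGHT=1, LEFT=7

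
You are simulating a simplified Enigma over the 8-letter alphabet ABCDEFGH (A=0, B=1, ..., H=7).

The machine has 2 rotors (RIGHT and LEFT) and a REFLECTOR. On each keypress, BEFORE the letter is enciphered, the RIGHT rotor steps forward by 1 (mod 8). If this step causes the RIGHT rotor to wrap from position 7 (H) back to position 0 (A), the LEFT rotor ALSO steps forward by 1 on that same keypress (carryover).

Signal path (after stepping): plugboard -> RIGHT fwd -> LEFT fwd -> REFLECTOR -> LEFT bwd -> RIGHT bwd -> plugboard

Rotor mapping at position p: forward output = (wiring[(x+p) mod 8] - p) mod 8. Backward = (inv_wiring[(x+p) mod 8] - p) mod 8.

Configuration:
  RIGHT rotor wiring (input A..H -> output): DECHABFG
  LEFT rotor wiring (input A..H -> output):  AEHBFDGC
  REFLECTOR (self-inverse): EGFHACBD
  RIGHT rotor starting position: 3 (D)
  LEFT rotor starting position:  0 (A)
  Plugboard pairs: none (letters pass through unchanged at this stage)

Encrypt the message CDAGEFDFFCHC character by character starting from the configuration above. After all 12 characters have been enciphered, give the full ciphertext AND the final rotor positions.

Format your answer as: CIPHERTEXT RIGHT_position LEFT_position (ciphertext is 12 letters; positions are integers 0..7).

Char 1 ('C'): step: R->4, L=0; C->plug->C->R->B->L->E->refl->A->L'->A->R'->F->plug->F
Char 2 ('D'): step: R->5, L=0; D->plug->D->R->G->L->G->refl->B->L'->D->R'->H->plug->H
Char 3 ('A'): step: R->6, L=0; A->plug->A->R->H->L->C->refl->F->L'->E->R'->E->plug->E
Char 4 ('G'): step: R->7, L=0; G->plug->G->R->C->L->H->refl->D->L'->F->R'->C->plug->C
Char 5 ('E'): step: R->0, L->1 (L advanced); E->plug->E->R->A->L->D->refl->H->L'->H->R'->D->plug->D
Char 6 ('F'): step: R->1, L=1; F->plug->F->R->E->L->C->refl->F->L'->F->R'->G->plug->G
Char 7 ('D'): step: R->2, L=1; D->plug->D->R->H->L->H->refl->D->L'->A->R'->A->plug->A
Char 8 ('F'): step: R->3, L=1; F->plug->F->R->A->L->D->refl->H->L'->H->R'->H->plug->H
Char 9 ('F'): step: R->4, L=1; F->plug->F->R->A->L->D->refl->H->L'->H->R'->E->plug->E
Char 10 ('C'): step: R->5, L=1; C->plug->C->R->B->L->G->refl->B->L'->G->R'->D->plug->D
Char 11 ('H'): step: R->6, L=1; H->plug->H->R->D->L->E->refl->A->L'->C->R'->G->plug->G
Char 12 ('C'): step: R->7, L=1; C->plug->C->R->F->L->F->refl->C->L'->E->R'->B->plug->B
Final: ciphertext=FHECDGAHEDGB, RIGHT=7, LEFT=1

Answer: FHECDGAHEDGB 7 1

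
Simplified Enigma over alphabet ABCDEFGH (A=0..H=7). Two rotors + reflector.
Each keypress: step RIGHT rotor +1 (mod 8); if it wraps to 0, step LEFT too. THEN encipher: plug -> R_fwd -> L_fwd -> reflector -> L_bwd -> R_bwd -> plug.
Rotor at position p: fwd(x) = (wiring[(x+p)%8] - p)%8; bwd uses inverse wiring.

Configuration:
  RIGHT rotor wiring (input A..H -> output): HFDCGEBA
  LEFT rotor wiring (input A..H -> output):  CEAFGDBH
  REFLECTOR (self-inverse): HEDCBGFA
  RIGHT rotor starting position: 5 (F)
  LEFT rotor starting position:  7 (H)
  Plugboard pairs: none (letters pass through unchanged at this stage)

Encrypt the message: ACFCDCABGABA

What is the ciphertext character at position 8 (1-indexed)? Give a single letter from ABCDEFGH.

Char 1 ('A'): step: R->6, L=7; A->plug->A->R->D->L->B->refl->E->L'->G->R'->H->plug->H
Char 2 ('C'): step: R->7, L=7; C->plug->C->R->G->L->E->refl->B->L'->D->R'->E->plug->E
Char 3 ('F'): step: R->0, L->0 (L advanced); F->plug->F->R->E->L->G->refl->F->L'->D->R'->C->plug->C
Char 4 ('C'): step: R->1, L=0; C->plug->C->R->B->L->E->refl->B->L'->G->R'->H->plug->H
Char 5 ('D'): step: R->2, L=0; D->plug->D->R->C->L->A->refl->H->L'->H->R'->E->plug->E
Char 6 ('C'): step: R->3, L=0; C->plug->C->R->B->L->E->refl->B->L'->G->R'->D->plug->D
Char 7 ('A'): step: R->4, L=0; A->plug->A->R->C->L->A->refl->H->L'->H->R'->G->plug->G
Char 8 ('B'): step: R->5, L=0; B->plug->B->R->E->L->G->refl->F->L'->D->R'->C->plug->C

C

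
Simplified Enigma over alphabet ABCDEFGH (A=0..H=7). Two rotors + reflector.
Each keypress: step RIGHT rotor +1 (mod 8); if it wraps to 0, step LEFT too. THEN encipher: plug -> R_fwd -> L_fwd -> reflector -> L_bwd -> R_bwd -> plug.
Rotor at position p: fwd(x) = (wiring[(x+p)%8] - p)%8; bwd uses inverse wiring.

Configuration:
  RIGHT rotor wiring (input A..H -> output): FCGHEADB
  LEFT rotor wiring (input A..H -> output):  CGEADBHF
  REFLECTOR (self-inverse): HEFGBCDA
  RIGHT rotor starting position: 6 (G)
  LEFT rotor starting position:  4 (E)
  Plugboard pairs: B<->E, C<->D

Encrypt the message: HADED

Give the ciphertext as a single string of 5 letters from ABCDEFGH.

Char 1 ('H'): step: R->7, L=4; H->plug->H->R->E->L->G->refl->D->L'->C->R'->A->plug->A
Char 2 ('A'): step: R->0, L->5 (L advanced); A->plug->A->R->F->L->H->refl->A->L'->C->R'->B->plug->E
Char 3 ('D'): step: R->1, L=5; D->plug->C->R->G->L->D->refl->G->L'->H->R'->E->plug->B
Char 4 ('E'): step: R->2, L=5; E->plug->B->R->F->L->H->refl->A->L'->C->R'->C->plug->D
Char 5 ('D'): step: R->3, L=5; D->plug->C->R->F->L->H->refl->A->L'->C->R'->F->plug->F

Answer: AEBDF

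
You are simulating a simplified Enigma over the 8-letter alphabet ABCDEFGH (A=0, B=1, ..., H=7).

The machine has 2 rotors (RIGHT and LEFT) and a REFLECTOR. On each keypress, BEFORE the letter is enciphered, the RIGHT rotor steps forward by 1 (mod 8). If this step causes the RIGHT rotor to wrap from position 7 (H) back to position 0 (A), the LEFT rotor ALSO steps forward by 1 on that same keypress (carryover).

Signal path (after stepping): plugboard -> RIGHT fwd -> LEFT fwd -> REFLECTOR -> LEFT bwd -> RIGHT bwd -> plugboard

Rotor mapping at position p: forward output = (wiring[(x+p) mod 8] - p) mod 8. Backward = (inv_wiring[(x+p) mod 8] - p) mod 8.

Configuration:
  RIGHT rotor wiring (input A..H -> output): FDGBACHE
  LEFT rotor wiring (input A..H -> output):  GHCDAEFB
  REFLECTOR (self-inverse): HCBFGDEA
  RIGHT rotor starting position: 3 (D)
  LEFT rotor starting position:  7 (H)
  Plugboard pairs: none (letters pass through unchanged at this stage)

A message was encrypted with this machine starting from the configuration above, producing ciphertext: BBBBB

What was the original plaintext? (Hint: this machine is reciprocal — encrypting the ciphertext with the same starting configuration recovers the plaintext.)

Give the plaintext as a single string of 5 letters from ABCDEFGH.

Answer: CFFGC

Derivation:
Char 1 ('B'): step: R->4, L=7; B->plug->B->R->G->L->F->refl->D->L'->D->R'->C->plug->C
Char 2 ('B'): step: R->5, L=7; B->plug->B->R->C->L->A->refl->H->L'->B->R'->F->plug->F
Char 3 ('B'): step: R->6, L=7; B->plug->B->R->G->L->F->refl->D->L'->D->R'->F->plug->F
Char 4 ('B'): step: R->7, L=7; B->plug->B->R->G->L->F->refl->D->L'->D->R'->G->plug->G
Char 5 ('B'): step: R->0, L->0 (L advanced); B->plug->B->R->D->L->D->refl->F->L'->G->R'->C->plug->C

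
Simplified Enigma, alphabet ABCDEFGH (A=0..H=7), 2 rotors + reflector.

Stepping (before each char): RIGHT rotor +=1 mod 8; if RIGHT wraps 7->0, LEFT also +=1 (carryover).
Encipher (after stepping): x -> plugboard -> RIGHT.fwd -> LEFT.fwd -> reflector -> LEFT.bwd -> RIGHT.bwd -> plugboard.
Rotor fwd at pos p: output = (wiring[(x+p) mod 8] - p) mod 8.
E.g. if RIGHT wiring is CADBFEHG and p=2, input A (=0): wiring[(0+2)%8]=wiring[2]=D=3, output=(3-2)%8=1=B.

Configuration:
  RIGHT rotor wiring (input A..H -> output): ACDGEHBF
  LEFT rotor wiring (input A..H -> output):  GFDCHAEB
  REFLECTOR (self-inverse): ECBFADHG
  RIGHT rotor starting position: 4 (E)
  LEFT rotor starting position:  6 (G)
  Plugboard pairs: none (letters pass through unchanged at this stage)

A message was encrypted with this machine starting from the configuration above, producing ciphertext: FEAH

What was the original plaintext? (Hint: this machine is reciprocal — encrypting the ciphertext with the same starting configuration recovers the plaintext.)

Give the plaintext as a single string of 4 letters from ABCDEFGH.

Answer: HCEC

Derivation:
Char 1 ('F'): step: R->5, L=6; F->plug->F->R->G->L->B->refl->C->L'->H->R'->H->plug->H
Char 2 ('E'): step: R->6, L=6; E->plug->E->R->F->L->E->refl->A->L'->C->R'->C->plug->C
Char 3 ('A'): step: R->7, L=6; A->plug->A->R->G->L->B->refl->C->L'->H->R'->E->plug->E
Char 4 ('H'): step: R->0, L->7 (L advanced); H->plug->H->R->F->L->A->refl->E->L'->D->R'->C->plug->C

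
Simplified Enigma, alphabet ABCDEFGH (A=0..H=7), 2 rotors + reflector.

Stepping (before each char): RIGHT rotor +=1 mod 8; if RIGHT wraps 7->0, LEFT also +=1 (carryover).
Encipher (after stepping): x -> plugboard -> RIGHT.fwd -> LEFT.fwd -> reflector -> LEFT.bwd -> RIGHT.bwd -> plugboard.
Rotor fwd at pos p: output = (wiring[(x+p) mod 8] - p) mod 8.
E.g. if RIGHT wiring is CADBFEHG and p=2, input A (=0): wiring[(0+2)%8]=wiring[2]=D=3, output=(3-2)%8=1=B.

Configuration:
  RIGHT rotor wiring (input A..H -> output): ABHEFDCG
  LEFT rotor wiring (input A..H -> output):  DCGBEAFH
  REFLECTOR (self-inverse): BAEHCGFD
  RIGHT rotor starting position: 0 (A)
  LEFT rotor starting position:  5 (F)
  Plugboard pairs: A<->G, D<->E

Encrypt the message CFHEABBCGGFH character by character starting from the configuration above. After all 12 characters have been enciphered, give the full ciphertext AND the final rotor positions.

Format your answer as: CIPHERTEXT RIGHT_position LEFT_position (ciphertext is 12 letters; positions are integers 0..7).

Answer: ECDCHADFADCF 4 6

Derivation:
Char 1 ('C'): step: R->1, L=5; C->plug->C->R->D->L->G->refl->F->L'->E->R'->D->plug->E
Char 2 ('F'): step: R->2, L=5; F->plug->F->R->E->L->F->refl->G->L'->D->R'->C->plug->C
Char 3 ('H'): step: R->3, L=5; H->plug->H->R->E->L->F->refl->G->L'->D->R'->E->plug->D
Char 4 ('E'): step: R->4, L=5; E->plug->D->R->C->L->C->refl->E->L'->G->R'->C->plug->C
Char 5 ('A'): step: R->5, L=5; A->plug->G->R->H->L->H->refl->D->L'->A->R'->H->plug->H
Char 6 ('B'): step: R->6, L=5; B->plug->B->R->A->L->D->refl->H->L'->H->R'->G->plug->A
Char 7 ('B'): step: R->7, L=5; B->plug->B->R->B->L->A->refl->B->L'->F->R'->E->plug->D
Char 8 ('C'): step: R->0, L->6 (L advanced); C->plug->C->R->H->L->C->refl->E->L'->D->R'->F->plug->F
Char 9 ('G'): step: R->1, L=6; G->plug->A->R->A->L->H->refl->D->L'->F->R'->G->plug->A
Char 10 ('G'): step: R->2, L=6; G->plug->A->R->F->L->D->refl->H->L'->A->R'->E->plug->D
Char 11 ('F'): step: R->3, L=6; F->plug->F->R->F->L->D->refl->H->L'->A->R'->C->plug->C
Char 12 ('H'): step: R->4, L=6; H->plug->H->R->A->L->H->refl->D->L'->F->R'->F->plug->F
Final: ciphertext=ECDCHADFADCF, RIGHT=4, LEFT=6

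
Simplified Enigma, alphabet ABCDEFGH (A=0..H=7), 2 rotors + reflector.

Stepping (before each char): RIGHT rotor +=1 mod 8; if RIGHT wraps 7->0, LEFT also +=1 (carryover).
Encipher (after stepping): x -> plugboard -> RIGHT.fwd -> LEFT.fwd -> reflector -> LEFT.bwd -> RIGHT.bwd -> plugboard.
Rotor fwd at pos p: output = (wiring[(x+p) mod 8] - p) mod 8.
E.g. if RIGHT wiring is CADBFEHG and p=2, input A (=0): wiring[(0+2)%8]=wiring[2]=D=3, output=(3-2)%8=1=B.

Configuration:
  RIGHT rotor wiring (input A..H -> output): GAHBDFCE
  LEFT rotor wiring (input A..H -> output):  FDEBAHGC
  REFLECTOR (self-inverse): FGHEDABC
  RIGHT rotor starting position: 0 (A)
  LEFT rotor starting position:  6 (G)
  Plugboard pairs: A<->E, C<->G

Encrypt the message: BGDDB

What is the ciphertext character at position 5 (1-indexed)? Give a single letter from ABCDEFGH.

Char 1 ('B'): step: R->1, L=6; B->plug->B->R->G->L->C->refl->H->L'->C->R'->D->plug->D
Char 2 ('G'): step: R->2, L=6; G->plug->C->R->B->L->E->refl->D->L'->F->R'->A->plug->E
Char 3 ('D'): step: R->3, L=6; D->plug->D->R->H->L->B->refl->G->L'->E->R'->H->plug->H
Char 4 ('D'): step: R->4, L=6; D->plug->D->R->A->L->A->refl->F->L'->D->R'->G->plug->C
Char 5 ('B'): step: R->5, L=6; B->plug->B->R->F->L->D->refl->E->L'->B->R'->D->plug->D

D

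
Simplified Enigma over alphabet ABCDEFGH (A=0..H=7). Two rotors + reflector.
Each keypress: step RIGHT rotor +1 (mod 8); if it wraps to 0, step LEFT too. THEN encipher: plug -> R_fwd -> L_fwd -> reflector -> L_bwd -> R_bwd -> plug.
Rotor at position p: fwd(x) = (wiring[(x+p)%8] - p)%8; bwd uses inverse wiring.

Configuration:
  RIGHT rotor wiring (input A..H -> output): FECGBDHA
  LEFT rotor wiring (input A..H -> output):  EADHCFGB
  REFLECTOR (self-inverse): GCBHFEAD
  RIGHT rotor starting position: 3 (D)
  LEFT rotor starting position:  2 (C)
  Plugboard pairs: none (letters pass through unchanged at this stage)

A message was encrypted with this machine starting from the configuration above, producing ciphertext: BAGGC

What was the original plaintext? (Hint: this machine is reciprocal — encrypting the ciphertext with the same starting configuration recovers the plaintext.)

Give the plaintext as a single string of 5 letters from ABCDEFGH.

Char 1 ('B'): step: R->4, L=2; B->plug->B->R->H->L->G->refl->A->L'->C->R'->H->plug->H
Char 2 ('A'): step: R->5, L=2; A->plug->A->R->G->L->C->refl->B->L'->A->R'->D->plug->D
Char 3 ('G'): step: R->6, L=2; G->plug->G->R->D->L->D->refl->H->L'->F->R'->H->plug->H
Char 4 ('G'): step: R->7, L=2; G->plug->G->R->E->L->E->refl->F->L'->B->R'->A->plug->A
Char 5 ('C'): step: R->0, L->3 (L advanced); C->plug->C->R->C->L->C->refl->B->L'->F->R'->A->plug->A

Answer: HDHAA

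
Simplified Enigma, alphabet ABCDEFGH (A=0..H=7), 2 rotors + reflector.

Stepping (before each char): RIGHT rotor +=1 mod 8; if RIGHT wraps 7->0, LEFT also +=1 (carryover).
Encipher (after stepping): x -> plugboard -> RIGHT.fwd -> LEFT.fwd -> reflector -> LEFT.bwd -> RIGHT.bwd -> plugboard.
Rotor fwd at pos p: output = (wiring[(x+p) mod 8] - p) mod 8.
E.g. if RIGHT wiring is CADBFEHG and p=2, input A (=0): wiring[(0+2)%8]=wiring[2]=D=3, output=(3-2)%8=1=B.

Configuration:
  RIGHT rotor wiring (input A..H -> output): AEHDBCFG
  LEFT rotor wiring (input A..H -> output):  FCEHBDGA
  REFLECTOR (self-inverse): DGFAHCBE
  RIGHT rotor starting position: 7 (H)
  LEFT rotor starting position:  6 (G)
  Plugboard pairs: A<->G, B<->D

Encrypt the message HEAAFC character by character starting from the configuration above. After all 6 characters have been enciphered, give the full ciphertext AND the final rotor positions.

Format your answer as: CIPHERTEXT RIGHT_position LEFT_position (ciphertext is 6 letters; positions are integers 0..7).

Answer: CBCGCD 5 7

Derivation:
Char 1 ('H'): step: R->0, L->7 (L advanced); H->plug->H->R->G->L->E->refl->H->L'->H->R'->C->plug->C
Char 2 ('E'): step: R->1, L=7; E->plug->E->R->B->L->G->refl->B->L'->A->R'->D->plug->B
Char 3 ('A'): step: R->2, L=7; A->plug->G->R->G->L->E->refl->H->L'->H->R'->C->plug->C
Char 4 ('A'): step: R->3, L=7; A->plug->G->R->B->L->G->refl->B->L'->A->R'->A->plug->G
Char 5 ('F'): step: R->4, L=7; F->plug->F->R->A->L->B->refl->G->L'->B->R'->C->plug->C
Char 6 ('C'): step: R->5, L=7; C->plug->C->R->B->L->G->refl->B->L'->A->R'->B->plug->D
Final: ciphertext=CBCGCD, RIGHT=5, LEFT=7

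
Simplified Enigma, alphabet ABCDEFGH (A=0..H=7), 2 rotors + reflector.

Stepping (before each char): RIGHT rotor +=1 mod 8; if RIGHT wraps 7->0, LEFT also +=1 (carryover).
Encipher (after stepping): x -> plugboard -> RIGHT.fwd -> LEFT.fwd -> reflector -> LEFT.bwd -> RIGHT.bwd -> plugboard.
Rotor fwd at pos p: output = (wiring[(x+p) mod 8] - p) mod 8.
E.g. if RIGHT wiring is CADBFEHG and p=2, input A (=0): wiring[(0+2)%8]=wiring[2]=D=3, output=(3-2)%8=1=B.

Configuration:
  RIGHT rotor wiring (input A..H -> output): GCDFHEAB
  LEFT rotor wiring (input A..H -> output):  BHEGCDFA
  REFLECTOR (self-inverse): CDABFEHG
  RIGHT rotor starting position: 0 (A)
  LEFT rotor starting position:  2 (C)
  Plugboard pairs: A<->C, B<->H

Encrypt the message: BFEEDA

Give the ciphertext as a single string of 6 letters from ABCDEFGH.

Char 1 ('B'): step: R->1, L=2; B->plug->H->R->F->L->G->refl->H->L'->G->R'->D->plug->D
Char 2 ('F'): step: R->2, L=2; F->plug->F->R->H->L->F->refl->E->L'->B->R'->A->plug->C
Char 3 ('E'): step: R->3, L=2; E->plug->E->R->G->L->H->refl->G->L'->F->R'->D->plug->D
Char 4 ('E'): step: R->4, L=2; E->plug->E->R->C->L->A->refl->C->L'->A->R'->B->plug->H
Char 5 ('D'): step: R->5, L=2; D->plug->D->R->B->L->E->refl->F->L'->H->R'->A->plug->C
Char 6 ('A'): step: R->6, L=2; A->plug->C->R->A->L->C->refl->A->L'->C->R'->A->plug->C

Answer: DCDHCC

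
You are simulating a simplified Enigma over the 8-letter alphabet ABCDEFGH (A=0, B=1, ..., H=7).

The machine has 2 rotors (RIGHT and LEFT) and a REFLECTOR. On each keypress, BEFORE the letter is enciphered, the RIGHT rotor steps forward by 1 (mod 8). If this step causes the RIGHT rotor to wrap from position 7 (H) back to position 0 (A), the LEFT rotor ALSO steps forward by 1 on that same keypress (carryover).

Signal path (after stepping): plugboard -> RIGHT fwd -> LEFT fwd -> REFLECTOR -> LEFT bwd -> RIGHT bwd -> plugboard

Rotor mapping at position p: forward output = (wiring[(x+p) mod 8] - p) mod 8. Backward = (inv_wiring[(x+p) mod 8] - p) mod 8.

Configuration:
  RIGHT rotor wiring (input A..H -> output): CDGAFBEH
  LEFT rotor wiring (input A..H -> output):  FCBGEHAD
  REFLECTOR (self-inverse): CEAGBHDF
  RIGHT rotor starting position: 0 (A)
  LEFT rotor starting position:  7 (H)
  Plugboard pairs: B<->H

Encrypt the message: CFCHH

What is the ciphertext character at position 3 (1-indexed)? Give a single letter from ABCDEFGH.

Char 1 ('C'): step: R->1, L=7; C->plug->C->R->H->L->B->refl->E->L'->A->R'->E->plug->E
Char 2 ('F'): step: R->2, L=7; F->plug->F->R->F->L->F->refl->H->L'->E->R'->A->plug->A
Char 3 ('C'): step: R->3, L=7; C->plug->C->R->G->L->A->refl->C->L'->D->R'->H->plug->B

B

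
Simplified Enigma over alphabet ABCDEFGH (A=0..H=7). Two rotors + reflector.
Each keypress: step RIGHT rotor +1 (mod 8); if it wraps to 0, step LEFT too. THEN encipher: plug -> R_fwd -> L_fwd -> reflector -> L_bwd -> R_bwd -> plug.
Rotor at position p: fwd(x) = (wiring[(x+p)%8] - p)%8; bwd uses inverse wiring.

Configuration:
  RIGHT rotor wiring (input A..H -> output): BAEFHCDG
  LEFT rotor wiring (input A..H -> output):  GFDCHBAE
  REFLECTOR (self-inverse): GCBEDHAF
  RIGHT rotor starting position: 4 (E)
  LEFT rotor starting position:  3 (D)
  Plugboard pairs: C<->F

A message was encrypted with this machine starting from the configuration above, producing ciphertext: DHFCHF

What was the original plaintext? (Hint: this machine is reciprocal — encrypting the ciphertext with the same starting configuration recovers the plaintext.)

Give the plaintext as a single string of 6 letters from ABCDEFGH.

Answer: BEDBCC

Derivation:
Char 1 ('D'): step: R->5, L=3; D->plug->D->R->E->L->B->refl->C->L'->G->R'->B->plug->B
Char 2 ('H'): step: R->6, L=3; H->plug->H->R->E->L->B->refl->C->L'->G->R'->E->plug->E
Char 3 ('F'): step: R->7, L=3; F->plug->C->R->B->L->E->refl->D->L'->F->R'->D->plug->D
Char 4 ('C'): step: R->0, L->4 (L advanced); C->plug->F->R->C->L->E->refl->D->L'->A->R'->B->plug->B
Char 5 ('H'): step: R->1, L=4; H->plug->H->R->A->L->D->refl->E->L'->C->R'->F->plug->C
Char 6 ('F'): step: R->2, L=4; F->plug->C->R->F->L->B->refl->C->L'->E->R'->F->plug->C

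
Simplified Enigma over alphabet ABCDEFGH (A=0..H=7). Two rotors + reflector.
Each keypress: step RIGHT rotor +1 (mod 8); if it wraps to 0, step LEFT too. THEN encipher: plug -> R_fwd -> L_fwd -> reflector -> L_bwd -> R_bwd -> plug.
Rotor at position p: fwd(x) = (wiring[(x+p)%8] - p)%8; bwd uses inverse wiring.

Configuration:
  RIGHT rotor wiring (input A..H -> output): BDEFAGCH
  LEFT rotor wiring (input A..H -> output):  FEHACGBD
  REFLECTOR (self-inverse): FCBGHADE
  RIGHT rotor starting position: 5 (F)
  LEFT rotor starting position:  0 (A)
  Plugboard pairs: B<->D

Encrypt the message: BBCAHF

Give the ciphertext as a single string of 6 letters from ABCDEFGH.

Answer: FGBBEC

Derivation:
Char 1 ('B'): step: R->6, L=0; B->plug->D->R->F->L->G->refl->D->L'->H->R'->F->plug->F
Char 2 ('B'): step: R->7, L=0; B->plug->D->R->F->L->G->refl->D->L'->H->R'->G->plug->G
Char 3 ('C'): step: R->0, L->1 (L advanced); C->plug->C->R->E->L->F->refl->A->L'->F->R'->D->plug->B
Char 4 ('A'): step: R->1, L=1; A->plug->A->R->C->L->H->refl->E->L'->H->R'->D->plug->B
Char 5 ('H'): step: R->2, L=1; H->plug->H->R->B->L->G->refl->D->L'->A->R'->E->plug->E
Char 6 ('F'): step: R->3, L=1; F->plug->F->R->G->L->C->refl->B->L'->D->R'->C->plug->C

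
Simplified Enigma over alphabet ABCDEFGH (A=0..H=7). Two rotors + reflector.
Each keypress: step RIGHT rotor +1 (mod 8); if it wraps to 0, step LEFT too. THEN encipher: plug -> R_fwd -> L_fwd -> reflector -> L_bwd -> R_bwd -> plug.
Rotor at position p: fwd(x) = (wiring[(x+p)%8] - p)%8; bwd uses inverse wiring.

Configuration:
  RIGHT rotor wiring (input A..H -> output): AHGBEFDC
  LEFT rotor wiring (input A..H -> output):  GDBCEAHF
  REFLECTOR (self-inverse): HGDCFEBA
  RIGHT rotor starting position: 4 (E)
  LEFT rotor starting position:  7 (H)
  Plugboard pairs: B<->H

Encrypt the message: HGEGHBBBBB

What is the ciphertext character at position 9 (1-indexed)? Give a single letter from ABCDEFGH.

Char 1 ('H'): step: R->5, L=7; H->plug->B->R->G->L->B->refl->G->L'->A->R'->A->plug->A
Char 2 ('G'): step: R->6, L=7; G->plug->G->R->G->L->B->refl->G->L'->A->R'->E->plug->E
Char 3 ('E'): step: R->7, L=7; E->plug->E->R->C->L->E->refl->F->L'->F->R'->F->plug->F
Char 4 ('G'): step: R->0, L->0 (L advanced); G->plug->G->R->D->L->C->refl->D->L'->B->R'->D->plug->D
Char 5 ('H'): step: R->1, L=0; H->plug->B->R->F->L->A->refl->H->L'->G->R'->A->plug->A
Char 6 ('B'): step: R->2, L=0; B->plug->H->R->F->L->A->refl->H->L'->G->R'->G->plug->G
Char 7 ('B'): step: R->3, L=0; B->plug->H->R->D->L->C->refl->D->L'->B->R'->B->plug->H
Char 8 ('B'): step: R->4, L=0; B->plug->H->R->F->L->A->refl->H->L'->G->R'->D->plug->D
Char 9 ('B'): step: R->5, L=0; B->plug->H->R->H->L->F->refl->E->L'->E->R'->G->plug->G

G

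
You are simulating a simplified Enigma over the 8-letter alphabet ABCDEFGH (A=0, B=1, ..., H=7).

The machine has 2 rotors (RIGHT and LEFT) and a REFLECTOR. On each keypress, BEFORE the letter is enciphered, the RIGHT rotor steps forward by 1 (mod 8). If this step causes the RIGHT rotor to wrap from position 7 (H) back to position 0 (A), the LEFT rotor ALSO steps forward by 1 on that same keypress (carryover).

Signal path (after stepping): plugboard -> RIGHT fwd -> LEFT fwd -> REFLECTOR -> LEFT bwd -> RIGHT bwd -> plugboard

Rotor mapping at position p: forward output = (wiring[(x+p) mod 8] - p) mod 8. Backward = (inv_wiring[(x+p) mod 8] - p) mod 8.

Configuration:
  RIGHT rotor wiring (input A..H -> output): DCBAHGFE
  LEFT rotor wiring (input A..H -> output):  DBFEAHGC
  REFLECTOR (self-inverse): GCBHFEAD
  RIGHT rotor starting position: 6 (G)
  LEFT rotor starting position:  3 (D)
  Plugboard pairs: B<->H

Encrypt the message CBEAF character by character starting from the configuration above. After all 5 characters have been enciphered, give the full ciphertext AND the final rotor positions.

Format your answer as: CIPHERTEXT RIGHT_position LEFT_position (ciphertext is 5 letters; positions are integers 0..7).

Answer: HCHEA 3 4

Derivation:
Char 1 ('C'): step: R->7, L=3; C->plug->C->R->D->L->D->refl->H->L'->E->R'->B->plug->H
Char 2 ('B'): step: R->0, L->4 (L advanced); B->plug->H->R->E->L->H->refl->D->L'->B->R'->C->plug->C
Char 3 ('E'): step: R->1, L=4; E->plug->E->R->F->L->F->refl->E->L'->A->R'->B->plug->H
Char 4 ('A'): step: R->2, L=4; A->plug->A->R->H->L->A->refl->G->L'->D->R'->E->plug->E
Char 5 ('F'): step: R->3, L=4; F->plug->F->R->A->L->E->refl->F->L'->F->R'->A->plug->A
Final: ciphertext=HCHEA, RIGHT=3, LEFT=4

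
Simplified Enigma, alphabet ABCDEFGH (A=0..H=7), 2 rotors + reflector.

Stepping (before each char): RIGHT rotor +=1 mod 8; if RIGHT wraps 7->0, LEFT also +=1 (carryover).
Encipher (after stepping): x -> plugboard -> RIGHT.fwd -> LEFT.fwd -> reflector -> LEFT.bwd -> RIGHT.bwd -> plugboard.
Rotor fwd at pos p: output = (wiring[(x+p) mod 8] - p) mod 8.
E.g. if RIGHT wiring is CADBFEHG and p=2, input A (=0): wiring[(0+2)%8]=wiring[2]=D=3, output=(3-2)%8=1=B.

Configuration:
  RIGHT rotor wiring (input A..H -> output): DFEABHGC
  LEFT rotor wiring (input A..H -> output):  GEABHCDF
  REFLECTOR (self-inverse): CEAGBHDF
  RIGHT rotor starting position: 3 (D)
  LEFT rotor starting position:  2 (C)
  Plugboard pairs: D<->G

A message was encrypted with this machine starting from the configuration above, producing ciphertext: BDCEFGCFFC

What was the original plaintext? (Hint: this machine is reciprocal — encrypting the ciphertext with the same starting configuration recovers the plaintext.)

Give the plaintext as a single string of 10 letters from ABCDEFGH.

Char 1 ('B'): step: R->4, L=2; B->plug->B->R->D->L->A->refl->C->L'->H->R'->E->plug->E
Char 2 ('D'): step: R->5, L=2; D->plug->G->R->D->L->A->refl->C->L'->H->R'->F->plug->F
Char 3 ('C'): step: R->6, L=2; C->plug->C->R->F->L->D->refl->G->L'->A->R'->A->plug->A
Char 4 ('E'): step: R->7, L=2; E->plug->E->R->B->L->H->refl->F->L'->C->R'->F->plug->F
Char 5 ('F'): step: R->0, L->3 (L advanced); F->plug->F->R->H->L->F->refl->H->L'->C->R'->H->plug->H
Char 6 ('G'): step: R->1, L=3; G->plug->D->R->A->L->G->refl->D->L'->F->R'->F->plug->F
Char 7 ('C'): step: R->2, L=3; C->plug->C->R->H->L->F->refl->H->L'->C->R'->A->plug->A
Char 8 ('F'): step: R->3, L=3; F->plug->F->R->A->L->G->refl->D->L'->F->R'->A->plug->A
Char 9 ('F'): step: R->4, L=3; F->plug->F->R->B->L->E->refl->B->L'->G->R'->D->plug->G
Char 10 ('C'): step: R->5, L=3; C->plug->C->R->F->L->D->refl->G->L'->A->R'->E->plug->E

Answer: EFAFHFAAGE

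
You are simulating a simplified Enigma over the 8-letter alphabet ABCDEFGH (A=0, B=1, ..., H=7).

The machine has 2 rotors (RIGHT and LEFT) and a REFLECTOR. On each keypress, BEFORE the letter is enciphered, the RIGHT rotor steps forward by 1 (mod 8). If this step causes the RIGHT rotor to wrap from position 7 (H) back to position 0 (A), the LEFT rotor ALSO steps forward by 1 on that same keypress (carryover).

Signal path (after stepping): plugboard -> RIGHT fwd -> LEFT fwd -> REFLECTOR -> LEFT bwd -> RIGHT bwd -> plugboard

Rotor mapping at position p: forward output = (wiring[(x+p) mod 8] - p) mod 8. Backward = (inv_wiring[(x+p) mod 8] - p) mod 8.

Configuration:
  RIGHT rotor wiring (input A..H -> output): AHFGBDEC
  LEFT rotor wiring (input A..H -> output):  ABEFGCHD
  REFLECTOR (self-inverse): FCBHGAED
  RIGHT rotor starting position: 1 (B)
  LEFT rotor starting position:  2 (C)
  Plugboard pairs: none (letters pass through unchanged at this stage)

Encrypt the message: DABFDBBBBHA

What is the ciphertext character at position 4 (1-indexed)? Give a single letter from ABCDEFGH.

Char 1 ('D'): step: R->2, L=2; D->plug->D->R->B->L->D->refl->H->L'->H->R'->C->plug->C
Char 2 ('A'): step: R->3, L=2; A->plug->A->R->D->L->A->refl->F->L'->E->R'->G->plug->G
Char 3 ('B'): step: R->4, L=2; B->plug->B->R->H->L->H->refl->D->L'->B->R'->G->plug->G
Char 4 ('F'): step: R->5, L=2; F->plug->F->R->A->L->C->refl->B->L'->F->R'->C->plug->C

C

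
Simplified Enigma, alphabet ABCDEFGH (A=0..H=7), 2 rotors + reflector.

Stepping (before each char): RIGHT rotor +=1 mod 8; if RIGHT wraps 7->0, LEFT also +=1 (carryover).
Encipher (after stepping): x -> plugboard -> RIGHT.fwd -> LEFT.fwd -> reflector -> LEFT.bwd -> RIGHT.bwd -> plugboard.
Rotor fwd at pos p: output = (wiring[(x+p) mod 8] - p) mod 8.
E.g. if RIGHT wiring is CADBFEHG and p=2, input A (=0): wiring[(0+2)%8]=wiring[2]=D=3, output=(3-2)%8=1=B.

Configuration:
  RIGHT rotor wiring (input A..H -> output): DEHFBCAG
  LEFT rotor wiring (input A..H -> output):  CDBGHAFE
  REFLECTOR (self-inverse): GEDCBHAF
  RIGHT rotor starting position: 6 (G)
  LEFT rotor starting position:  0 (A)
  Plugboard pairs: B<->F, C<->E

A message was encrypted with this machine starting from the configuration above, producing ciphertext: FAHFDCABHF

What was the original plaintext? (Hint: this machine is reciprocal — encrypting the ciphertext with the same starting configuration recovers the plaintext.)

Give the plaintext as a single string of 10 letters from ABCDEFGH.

Char 1 ('F'): step: R->7, L=0; F->plug->B->R->E->L->H->refl->F->L'->G->R'->E->plug->C
Char 2 ('A'): step: R->0, L->1 (L advanced); A->plug->A->R->D->L->G->refl->A->L'->B->R'->E->plug->C
Char 3 ('H'): step: R->1, L=1; H->plug->H->R->C->L->F->refl->H->L'->E->R'->C->plug->E
Char 4 ('F'): step: R->2, L=1; F->plug->B->R->D->L->G->refl->A->L'->B->R'->G->plug->G
Char 5 ('D'): step: R->3, L=1; D->plug->D->R->F->L->E->refl->B->L'->H->R'->C->plug->E
Char 6 ('C'): step: R->4, L=1; C->plug->E->R->H->L->B->refl->E->L'->F->R'->A->plug->A
Char 7 ('A'): step: R->5, L=1; A->plug->A->R->F->L->E->refl->B->L'->H->R'->E->plug->C
Char 8 ('B'): step: R->6, L=1; B->plug->F->R->H->L->B->refl->E->L'->F->R'->C->plug->E
Char 9 ('H'): step: R->7, L=1; H->plug->H->R->B->L->A->refl->G->L'->D->R'->G->plug->G
Char 10 ('F'): step: R->0, L->2 (L advanced); F->plug->B->R->E->L->D->refl->C->L'->F->R'->D->plug->D

Answer: CCEGEACEGD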